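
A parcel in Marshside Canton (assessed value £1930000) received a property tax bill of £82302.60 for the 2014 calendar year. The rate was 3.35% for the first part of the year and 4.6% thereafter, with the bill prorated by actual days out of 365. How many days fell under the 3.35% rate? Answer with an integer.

98 days

Let d = days at the first rate; then 365 − d days at the second rate.
£1930000 × [3.35%·d + 4.6%·(365−d)] / 365 = £82302.60
Solving gives d = 98, so the new rate took effect on 9 Apr 2014.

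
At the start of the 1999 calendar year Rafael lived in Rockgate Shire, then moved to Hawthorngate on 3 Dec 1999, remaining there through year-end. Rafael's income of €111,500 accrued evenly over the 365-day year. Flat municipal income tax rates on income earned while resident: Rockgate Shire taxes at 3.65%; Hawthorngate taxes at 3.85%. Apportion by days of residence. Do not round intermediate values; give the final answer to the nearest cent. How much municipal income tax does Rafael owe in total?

€4,087.47

Rockgate Shire, 1 Jan – 2 Dec 1999: 336 days → €111,500 × 3.65% × 336/365 = €3,746.4000
Hawthorngate, 3 Dec – 31 Dec 1999: 29 days → €111,500 × 3.85% × 29/365 = €341.0678
Total = €4,087.4678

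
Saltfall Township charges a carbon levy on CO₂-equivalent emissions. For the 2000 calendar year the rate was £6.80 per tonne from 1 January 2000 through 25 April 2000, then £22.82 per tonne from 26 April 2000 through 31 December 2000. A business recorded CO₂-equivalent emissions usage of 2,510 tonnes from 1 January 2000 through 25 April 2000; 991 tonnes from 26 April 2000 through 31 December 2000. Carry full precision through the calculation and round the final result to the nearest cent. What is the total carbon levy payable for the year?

1 January – 25 April 2000: 2,510 tonnes at £6.80/tonne → £17,068.00
26 April – 31 December 2000: 991 tonnes at £22.82/tonne → £22,614.62

£39,682.62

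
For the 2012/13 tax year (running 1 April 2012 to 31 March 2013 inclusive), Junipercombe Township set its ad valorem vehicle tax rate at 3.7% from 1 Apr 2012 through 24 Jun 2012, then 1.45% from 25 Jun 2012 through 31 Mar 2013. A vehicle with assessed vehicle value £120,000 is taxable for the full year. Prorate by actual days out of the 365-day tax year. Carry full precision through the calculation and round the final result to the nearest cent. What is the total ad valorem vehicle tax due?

1 Apr – 24 Jun 2012: 85 days at 3.7% → £120,000 × 3.7% × 85/365 = £1,033.9726
25 Jun 2012 – 31 Mar 2013: 280 days at 1.45% → £120,000 × 1.45% × 280/365 = £1,334.7945
Total = £2,368.7671

£2,368.77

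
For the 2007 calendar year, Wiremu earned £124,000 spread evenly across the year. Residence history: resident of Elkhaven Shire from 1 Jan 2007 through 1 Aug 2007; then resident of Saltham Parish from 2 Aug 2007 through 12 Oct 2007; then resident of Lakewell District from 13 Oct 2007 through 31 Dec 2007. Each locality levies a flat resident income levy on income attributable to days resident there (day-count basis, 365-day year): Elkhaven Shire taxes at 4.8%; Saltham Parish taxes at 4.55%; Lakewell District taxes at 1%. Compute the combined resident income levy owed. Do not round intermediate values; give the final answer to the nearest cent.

£4,858.08

Elkhaven Shire, 1 Jan – 1 Aug 2007: 213 days → £124,000 × 4.8% × 213/365 = £3,473.3589
Saltham Parish, 2 Aug – 12 Oct 2007: 72 days → £124,000 × 4.55% × 72/365 = £1,112.9425
Lakewell District, 13 Oct – 31 Dec 2007: 80 days → £124,000 × 1% × 80/365 = £271.7808
Total = £4,858.0822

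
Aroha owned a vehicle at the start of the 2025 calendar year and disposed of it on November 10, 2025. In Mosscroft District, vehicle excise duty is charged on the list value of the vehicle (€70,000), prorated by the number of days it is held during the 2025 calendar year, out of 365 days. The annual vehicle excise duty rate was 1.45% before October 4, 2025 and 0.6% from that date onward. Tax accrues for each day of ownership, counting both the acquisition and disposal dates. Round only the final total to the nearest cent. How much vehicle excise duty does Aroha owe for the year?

€811.23

January 1 – October 3, 2025: 276 days at 1.45% → €70,000 × 1.45% × 276/365 = €767.5068
October 4 – November 10, 2025: 38 days at 0.6% → €70,000 × 0.6% × 38/365 = €43.7260
Total = €811.2329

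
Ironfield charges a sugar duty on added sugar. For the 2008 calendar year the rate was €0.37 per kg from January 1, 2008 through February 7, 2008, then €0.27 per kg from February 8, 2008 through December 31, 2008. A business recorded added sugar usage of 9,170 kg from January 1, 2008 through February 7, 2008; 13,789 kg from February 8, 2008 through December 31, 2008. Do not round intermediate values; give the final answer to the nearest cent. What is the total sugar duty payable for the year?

January 1 – February 7, 2008: 9,170 kg at €0.37/kg → €3392.90
February 8 – December 31, 2008: 13,789 kg at €0.27/kg → €3723.03

€7115.93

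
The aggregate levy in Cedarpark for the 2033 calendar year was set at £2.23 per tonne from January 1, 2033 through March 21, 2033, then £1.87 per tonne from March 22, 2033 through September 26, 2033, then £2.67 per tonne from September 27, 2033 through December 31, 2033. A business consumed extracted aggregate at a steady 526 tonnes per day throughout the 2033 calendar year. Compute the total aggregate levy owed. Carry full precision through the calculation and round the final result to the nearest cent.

January 1 – March 21, 2033: 80 days × 526 tonnes/day = 42,080 tonnes at £2.23/tonne → £93,838.40
March 22 – September 26, 2033: 189 days × 526 tonnes/day = 99,414 tonnes at £1.87/tonne → £185,904.18
September 27 – December 31, 2033: 96 days × 526 tonnes/day = 50,496 tonnes at £2.67/tonne → £134,824.32

£414,566.90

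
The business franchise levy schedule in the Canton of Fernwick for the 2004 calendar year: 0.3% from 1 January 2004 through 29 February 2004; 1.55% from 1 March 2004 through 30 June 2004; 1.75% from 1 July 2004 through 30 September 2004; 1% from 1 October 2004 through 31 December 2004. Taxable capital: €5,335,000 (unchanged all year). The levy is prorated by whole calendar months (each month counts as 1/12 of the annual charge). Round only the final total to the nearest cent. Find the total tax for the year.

1 January – 29 February 2004: 2 months at 0.3% → €5,335,000 × 0.3% × 2/12 = €2,667.5000
1 March – 30 June 2004: 4 months at 1.55% → €5,335,000 × 1.55% × 4/12 = €27,564.1667
1 July – 30 September 2004: 3 months at 1.75% → €5,335,000 × 1.75% × 3/12 = €23,340.6250
1 October – 31 December 2004: 3 months at 1% → €5,335,000 × 1% × 3/12 = €13,337.5000
Total = €66,909.7917

€66,909.79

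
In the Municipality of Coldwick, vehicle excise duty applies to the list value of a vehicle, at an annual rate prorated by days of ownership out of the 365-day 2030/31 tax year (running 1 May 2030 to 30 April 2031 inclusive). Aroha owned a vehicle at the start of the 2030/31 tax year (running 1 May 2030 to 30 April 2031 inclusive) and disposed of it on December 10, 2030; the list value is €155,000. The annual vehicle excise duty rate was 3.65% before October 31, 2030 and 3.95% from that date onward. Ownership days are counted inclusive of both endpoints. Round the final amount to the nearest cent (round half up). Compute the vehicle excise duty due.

May 1 – October 30, 2030: 183 days at 3.65% → €155,000 × 3.65% × 183/365 = €2,836.5000
October 31 – December 10, 2030: 41 days at 3.95% → €155,000 × 3.95% × 41/365 = €687.7329
Total = €3,524.2329

€3,524.23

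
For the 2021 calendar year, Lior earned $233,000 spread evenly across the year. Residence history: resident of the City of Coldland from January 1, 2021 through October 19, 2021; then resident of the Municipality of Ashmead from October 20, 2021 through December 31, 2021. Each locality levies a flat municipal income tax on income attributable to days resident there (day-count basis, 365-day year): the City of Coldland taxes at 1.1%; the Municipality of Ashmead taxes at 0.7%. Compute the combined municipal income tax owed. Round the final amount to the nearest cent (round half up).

$2,376.60

The City of Coldland, January 1 – October 19, 2021: 292 days → $233,000 × 1.1% × 292/365 = $2,050.4000
The Municipality of Ashmead, October 20 – December 31, 2021: 73 days → $233,000 × 0.7% × 73/365 = $326.2000
Total = $2,376.6000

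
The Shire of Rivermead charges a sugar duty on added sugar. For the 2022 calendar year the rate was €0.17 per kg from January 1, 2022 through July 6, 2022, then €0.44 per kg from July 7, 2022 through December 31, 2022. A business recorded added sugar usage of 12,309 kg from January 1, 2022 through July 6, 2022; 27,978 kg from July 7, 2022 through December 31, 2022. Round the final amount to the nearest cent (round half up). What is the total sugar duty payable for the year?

€14402.85

January 1 – July 6, 2022: 12,309 kg at €0.17/kg → €2092.53
July 7 – December 31, 2022: 27,978 kg at €0.44/kg → €12310.32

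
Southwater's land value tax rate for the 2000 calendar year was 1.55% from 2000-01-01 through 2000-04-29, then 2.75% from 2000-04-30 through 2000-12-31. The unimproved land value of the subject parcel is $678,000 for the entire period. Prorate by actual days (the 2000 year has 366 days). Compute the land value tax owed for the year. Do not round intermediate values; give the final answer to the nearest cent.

2000-01-01 to 2000-04-29: 120 days at 1.55% → $678,000 × 1.55% × 120/366 = $3,445.5738
2000-04-30 to 2000-12-31: 246 days at 2.75% → $678,000 × 2.75% × 246/366 = $12,531.8852
Total = $15,977.4590

$15,977.46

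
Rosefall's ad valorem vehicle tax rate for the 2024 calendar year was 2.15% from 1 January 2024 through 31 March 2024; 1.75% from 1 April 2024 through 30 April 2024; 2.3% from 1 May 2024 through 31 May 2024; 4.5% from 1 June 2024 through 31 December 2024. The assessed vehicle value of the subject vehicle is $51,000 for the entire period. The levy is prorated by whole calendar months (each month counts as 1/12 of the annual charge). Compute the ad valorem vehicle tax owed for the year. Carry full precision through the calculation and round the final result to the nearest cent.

1 January – 31 March 2024: 3 months at 2.15% → $51,000 × 2.15% × 3/12 = $274.1250
1 April – 30 April 2024: 1 month at 1.75% → $51,000 × 1.75% × 1/12 = $74.3750
1 May – 31 May 2024: 1 month at 2.3% → $51,000 × 2.3% × 1/12 = $97.7500
1 June – 31 December 2024: 7 months at 4.5% → $51,000 × 4.5% × 7/12 = $1,338.7500
Total = $1,785.0000

$1,785.00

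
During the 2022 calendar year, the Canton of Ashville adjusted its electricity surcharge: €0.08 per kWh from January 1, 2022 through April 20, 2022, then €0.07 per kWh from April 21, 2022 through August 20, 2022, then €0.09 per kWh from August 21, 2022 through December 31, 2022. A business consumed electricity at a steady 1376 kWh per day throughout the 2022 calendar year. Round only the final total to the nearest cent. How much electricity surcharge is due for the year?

January 1 – April 20, 2022: 110 days × 1376 kWh/day = 151,360 kWh at €0.08/kWh → €12,108.80
April 21 – August 20, 2022: 122 days × 1376 kWh/day = 167,872 kWh at €0.07/kWh → €11,751.04
August 21 – December 31, 2022: 133 days × 1376 kWh/day = 183,008 kWh at €0.09/kWh → €16,470.72

€40,330.56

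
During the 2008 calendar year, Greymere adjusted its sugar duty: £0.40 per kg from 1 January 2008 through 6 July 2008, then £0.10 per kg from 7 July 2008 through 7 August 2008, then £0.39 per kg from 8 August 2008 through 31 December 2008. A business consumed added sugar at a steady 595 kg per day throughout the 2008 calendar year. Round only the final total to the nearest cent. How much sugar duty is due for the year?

1 January – 6 July 2008: 188 days × 595 kg/day = 111,860 kg at £0.40/kg → £44,744.00
7 July – 7 August 2008: 32 days × 595 kg/day = 19,040 kg at £0.10/kg → £1,904.00
8 August – 31 December 2008: 146 days × 595 kg/day = 86,870 kg at £0.39/kg → £33,879.30

£80,527.30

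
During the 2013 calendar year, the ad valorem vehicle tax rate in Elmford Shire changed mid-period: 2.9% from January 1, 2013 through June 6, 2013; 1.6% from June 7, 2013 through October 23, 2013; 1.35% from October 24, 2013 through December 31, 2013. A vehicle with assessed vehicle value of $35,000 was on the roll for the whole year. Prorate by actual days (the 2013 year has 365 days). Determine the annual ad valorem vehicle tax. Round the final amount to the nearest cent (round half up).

$739.17

January 1 – June 6, 2013: 157 days at 2.9% → $35,000 × 2.9% × 157/365 = $436.5890
June 7 – October 23, 2013: 139 days at 1.6% → $35,000 × 1.6% × 139/365 = $213.2603
October 24 – December 31, 2013: 69 days at 1.35% → $35,000 × 1.35% × 69/365 = $89.3219
Total = $739.1712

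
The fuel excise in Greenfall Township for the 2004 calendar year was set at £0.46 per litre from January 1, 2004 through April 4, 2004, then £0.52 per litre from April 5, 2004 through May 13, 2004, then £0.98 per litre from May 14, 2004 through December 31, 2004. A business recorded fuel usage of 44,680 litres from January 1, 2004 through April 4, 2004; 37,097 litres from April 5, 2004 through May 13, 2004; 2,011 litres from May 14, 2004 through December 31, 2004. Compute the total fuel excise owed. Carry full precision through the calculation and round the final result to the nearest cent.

£41,814.02

January 1 – April 4, 2004: 44,680 litres at £0.46/litre → £20,552.80
April 5 – May 13, 2004: 37,097 litres at £0.52/litre → £19,290.44
May 14 – December 31, 2004: 2,011 litres at £0.98/litre → £1,970.78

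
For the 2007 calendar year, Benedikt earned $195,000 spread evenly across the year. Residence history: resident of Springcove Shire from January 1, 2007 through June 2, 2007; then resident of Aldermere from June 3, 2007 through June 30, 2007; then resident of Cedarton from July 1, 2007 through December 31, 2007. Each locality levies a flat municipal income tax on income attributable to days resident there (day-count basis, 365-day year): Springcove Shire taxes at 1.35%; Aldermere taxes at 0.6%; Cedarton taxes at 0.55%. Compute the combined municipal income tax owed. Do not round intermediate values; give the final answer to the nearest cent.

Springcove Shire, January 1 – June 2, 2007: 153 days → $195,000 × 1.35% × 153/365 = $1,103.4863
Aldermere, June 3 – June 30, 2007: 28 days → $195,000 × 0.6% × 28/365 = $89.7534
Cedarton, July 1 – December 31, 2007: 184 days → $195,000 × 0.55% × 184/365 = $540.6575
Total = $1,733.8973

$1,733.90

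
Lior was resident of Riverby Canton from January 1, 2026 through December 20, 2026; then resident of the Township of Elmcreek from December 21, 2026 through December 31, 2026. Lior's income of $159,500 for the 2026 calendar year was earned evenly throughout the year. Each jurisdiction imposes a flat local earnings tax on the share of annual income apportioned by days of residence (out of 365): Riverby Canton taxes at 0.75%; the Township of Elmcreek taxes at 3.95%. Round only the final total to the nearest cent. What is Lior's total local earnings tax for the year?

$1,350.07

Riverby Canton, January 1 – December 20, 2026: 354 days → $159,500 × 0.75% × 354/365 = $1,160.1986
The Township of Elmcreek, December 21 – December 31, 2026: 11 days → $159,500 × 3.95% × 11/365 = $189.8705
Total = $1,350.0692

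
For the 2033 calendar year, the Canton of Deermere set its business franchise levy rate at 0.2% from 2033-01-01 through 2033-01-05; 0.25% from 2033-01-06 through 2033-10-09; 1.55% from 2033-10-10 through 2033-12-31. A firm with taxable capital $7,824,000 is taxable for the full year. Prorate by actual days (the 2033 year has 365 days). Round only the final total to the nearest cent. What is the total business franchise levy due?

2033-01-01 to 2033-01-05: 5 days at 0.2% → $7,824,000 × 0.2% × 5/365 = $214.3562
2033-01-06 to 2033-10-09: 277 days at 0.25% → $7,824,000 × 0.25% × 277/365 = $14,844.1644
2033-10-10 to 2033-12-31: 83 days at 1.55% → $7,824,000 × 1.55% × 83/365 = $27,576.9205
Total = $42,635.4411

$42,635.44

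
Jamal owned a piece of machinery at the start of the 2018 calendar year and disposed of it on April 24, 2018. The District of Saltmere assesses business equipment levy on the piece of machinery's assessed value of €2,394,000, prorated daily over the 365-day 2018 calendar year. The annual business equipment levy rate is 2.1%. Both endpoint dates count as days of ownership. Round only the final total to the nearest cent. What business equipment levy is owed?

Days held (January 1 – April 24, 2018): 114 out of 365
Tax = €2,394,000 × 2.1% × 114/365 = €15,702.0164

€15,702.02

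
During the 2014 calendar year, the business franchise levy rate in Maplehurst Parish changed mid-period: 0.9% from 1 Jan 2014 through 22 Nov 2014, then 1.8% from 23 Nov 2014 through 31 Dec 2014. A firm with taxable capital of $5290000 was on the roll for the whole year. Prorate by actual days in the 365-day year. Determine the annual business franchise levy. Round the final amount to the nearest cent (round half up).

1 Jan – 22 Nov 2014: 326 days at 0.9% → $5290000 × 0.9% × 326/365 = $42522.9041
23 Nov – 31 Dec 2014: 39 days at 1.8% → $5290000 × 1.8% × 39/365 = $10174.1918
Total = $52697.0959

$52697.10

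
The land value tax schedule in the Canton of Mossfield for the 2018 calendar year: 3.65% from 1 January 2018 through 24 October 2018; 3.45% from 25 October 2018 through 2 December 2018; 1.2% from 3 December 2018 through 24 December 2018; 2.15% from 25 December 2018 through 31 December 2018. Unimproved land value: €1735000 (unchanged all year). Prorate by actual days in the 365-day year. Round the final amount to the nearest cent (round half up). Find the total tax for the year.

1 January – 24 October 2018: 297 days at 3.65% → €1735000 × 3.65% × 297/365 = €51529.5000
25 October – 2 December 2018: 39 days at 3.45% → €1735000 × 3.45% × 39/365 = €6395.7329
3 December – 24 December 2018: 22 days at 1.2% → €1735000 × 1.2% × 22/365 = €1254.9041
25 December – 31 December 2018: 7 days at 2.15% → €1735000 × 2.15% × 7/365 = €715.3904
Total = €59895.5274

€59895.53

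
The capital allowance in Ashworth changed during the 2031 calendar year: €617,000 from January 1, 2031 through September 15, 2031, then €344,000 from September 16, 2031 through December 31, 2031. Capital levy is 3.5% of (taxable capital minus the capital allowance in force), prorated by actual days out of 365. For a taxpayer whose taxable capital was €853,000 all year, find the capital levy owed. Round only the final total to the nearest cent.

January 1 – September 15, 2031: 258 days, exemption €617,000 → (€853,000 − €617,000) × 3.5% × 258/365 = €5,838.5753
September 16 – December 31, 2031: 107 days, exemption €344,000 → (€853,000 − €344,000) × 3.5% × 107/365 = €5,222.4795
Total = €11,061.0548

€11,061.05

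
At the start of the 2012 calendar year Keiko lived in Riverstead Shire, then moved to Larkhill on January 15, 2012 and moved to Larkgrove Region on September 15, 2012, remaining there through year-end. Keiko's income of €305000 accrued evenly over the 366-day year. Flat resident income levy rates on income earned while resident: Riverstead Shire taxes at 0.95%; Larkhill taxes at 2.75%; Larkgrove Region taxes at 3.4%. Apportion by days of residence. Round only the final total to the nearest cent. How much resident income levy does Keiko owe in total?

€8762.50

Riverstead Shire, January 1 – January 14, 2012: 14 days → €305000 × 0.95% × 14/366 = €110.8333
Larkhill, January 15 – September 14, 2012: 244 days → €305000 × 2.75% × 244/366 = €5591.6667
Larkgrove Region, September 15 – December 31, 2012: 108 days → €305000 × 3.4% × 108/366 = €3060.0000
Total = €8762.5000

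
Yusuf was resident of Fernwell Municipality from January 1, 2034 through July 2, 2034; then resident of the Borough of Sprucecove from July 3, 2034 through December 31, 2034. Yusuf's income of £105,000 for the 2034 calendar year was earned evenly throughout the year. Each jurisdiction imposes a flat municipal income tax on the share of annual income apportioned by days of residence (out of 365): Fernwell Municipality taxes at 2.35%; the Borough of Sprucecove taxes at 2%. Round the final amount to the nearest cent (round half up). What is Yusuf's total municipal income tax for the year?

£2,284.25

Fernwell Municipality, January 1 – July 2, 2034: 183 days → £105,000 × 2.35% × 183/365 = £1,237.1301
The Borough of Sprucecove, July 3 – December 31, 2034: 182 days → £105,000 × 2% × 182/365 = £1,047.1233
Total = £2,284.2534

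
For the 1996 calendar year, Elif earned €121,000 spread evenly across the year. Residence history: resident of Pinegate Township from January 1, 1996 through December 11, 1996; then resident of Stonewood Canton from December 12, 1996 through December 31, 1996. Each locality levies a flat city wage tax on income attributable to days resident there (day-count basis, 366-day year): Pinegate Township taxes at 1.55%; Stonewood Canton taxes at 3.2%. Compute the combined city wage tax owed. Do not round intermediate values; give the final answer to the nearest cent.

€1,984.60

Pinegate Township, January 1 – December 11, 1996: 346 days → €121,000 × 1.55% × 346/366 = €1,773.0137
Stonewood Canton, December 12 – December 31, 1996: 20 days → €121,000 × 3.2% × 20/366 = €211.5847
Total = €1,984.5984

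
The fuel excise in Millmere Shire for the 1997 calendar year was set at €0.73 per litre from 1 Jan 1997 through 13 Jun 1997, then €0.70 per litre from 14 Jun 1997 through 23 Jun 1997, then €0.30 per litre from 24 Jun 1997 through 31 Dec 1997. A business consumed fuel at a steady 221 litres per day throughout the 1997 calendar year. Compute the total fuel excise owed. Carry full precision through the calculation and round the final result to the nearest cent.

€40,668.42

1 Jan – 13 Jun 1997: 164 days × 221 litres/day = 36,244 litres at €0.73/litre → €26,458.12
14 Jun – 23 Jun 1997: 10 days × 221 litres/day = 2,210 litres at €0.70/litre → €1,547.00
24 Jun – 31 Dec 1997: 191 days × 221 litres/day = 42,211 litres at €0.30/litre → €12,663.30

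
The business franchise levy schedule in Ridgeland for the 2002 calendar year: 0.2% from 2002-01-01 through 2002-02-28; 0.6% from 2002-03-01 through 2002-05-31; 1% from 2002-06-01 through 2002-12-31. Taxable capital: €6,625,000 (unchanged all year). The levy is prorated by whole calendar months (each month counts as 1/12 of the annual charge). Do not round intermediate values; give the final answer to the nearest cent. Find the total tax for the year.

2002-01-01 to 2002-02-28: 2 months at 0.2% → €6,625,000 × 0.2% × 2/12 = €2,208.3333
2002-03-01 to 2002-05-31: 3 months at 0.6% → €6,625,000 × 0.6% × 3/12 = €9,937.5000
2002-06-01 to 2002-12-31: 7 months at 1% → €6,625,000 × 1% × 7/12 = €38,645.8333
Total = €50,791.6667

€50,791.67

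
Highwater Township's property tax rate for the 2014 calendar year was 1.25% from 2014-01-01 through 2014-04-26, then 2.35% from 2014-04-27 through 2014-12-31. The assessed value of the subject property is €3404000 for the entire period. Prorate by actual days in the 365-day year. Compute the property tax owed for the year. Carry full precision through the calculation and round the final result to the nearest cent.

2014-01-01 to 2014-04-26: 116 days at 1.25% → €3404000 × 1.25% × 116/365 = €13522.7397
2014-04-27 to 2014-12-31: 249 days at 2.35% → €3404000 × 2.35% × 249/365 = €54571.2493
Total = €68093.9890

€68093.99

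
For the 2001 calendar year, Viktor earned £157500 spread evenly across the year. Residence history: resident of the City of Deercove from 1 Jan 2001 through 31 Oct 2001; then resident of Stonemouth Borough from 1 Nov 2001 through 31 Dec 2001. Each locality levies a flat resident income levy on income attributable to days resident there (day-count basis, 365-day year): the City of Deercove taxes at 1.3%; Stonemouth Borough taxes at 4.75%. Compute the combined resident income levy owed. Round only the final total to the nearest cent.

The City of Deercove, 1 Jan – 31 Oct 2001: 304 days → £157500 × 1.3% × 304/365 = £1705.3151
Stonemouth Borough, 1 Nov – 31 Dec 2001: 61 days → £157500 × 4.75% × 61/365 = £1250.2911
Total = £2955.6062

£2955.61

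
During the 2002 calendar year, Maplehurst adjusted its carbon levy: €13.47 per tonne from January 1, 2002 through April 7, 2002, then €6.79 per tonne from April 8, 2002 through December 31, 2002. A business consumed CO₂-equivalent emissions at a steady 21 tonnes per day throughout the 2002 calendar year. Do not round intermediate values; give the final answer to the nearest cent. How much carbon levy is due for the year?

€65,652.51

January 1 – April 7, 2002: 97 days × 21 tonnes/day = 2,037 tonnes at €13.47/tonne → €27,438.39
April 8 – December 31, 2002: 268 days × 21 tonnes/day = 5,628 tonnes at €6.79/tonne → €38,214.12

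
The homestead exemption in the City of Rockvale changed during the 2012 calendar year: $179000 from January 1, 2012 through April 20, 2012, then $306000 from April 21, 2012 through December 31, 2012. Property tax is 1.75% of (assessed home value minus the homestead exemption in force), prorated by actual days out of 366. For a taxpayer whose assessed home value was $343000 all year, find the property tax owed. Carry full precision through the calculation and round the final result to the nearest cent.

January 1 – April 20, 2012: 111 days, exemption $179000 → ($343000 − $179000) × 1.75% × 111/366 = $870.4098
April 21 – December 31, 2012: 255 days, exemption $306000 → ($343000 − $306000) × 1.75% × 255/366 = $451.1270
Total = $1321.5369

$1321.54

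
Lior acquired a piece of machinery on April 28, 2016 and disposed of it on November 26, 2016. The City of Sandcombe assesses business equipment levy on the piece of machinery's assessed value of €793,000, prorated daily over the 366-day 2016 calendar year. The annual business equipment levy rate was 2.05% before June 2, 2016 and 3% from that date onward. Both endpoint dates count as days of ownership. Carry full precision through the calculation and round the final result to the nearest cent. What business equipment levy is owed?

April 28 – June 1, 2016: 35 days at 2.05% → €793,000 × 2.05% × 35/366 = €1,554.5833
June 2 – November 26, 2016: 178 days at 3% → €793,000 × 3% × 178/366 = €11,570.0000
Total = €13,124.5833

€13,124.58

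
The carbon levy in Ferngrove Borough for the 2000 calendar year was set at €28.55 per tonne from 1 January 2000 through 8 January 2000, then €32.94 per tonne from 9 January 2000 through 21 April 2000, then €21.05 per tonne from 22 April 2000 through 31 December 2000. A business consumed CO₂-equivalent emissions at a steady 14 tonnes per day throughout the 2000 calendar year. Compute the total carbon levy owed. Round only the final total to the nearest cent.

€126,012.04

1 January – 8 January 2000: 8 days × 14 tonnes/day = 112 tonnes at €28.55/tonne → €3,197.60
9 January – 21 April 2000: 104 days × 14 tonnes/day = 1,456 tonnes at €32.94/tonne → €47,960.64
22 April – 31 December 2000: 254 days × 14 tonnes/day = 3,556 tonnes at €21.05/tonne → €74,853.80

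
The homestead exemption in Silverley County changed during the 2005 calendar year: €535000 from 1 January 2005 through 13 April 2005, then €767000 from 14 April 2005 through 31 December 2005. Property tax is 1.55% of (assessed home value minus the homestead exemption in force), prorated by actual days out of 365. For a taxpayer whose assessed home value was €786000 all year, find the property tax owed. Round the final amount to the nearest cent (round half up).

1 January – 13 April 2005: 103 days, exemption €535000 → (€786000 − €535000) × 1.55% × 103/365 = €1097.8671
14 April – 31 December 2005: 262 days, exemption €767000 → (€786000 − €767000) × 1.55% × 262/365 = €211.3945
Total = €1309.2616

€1309.26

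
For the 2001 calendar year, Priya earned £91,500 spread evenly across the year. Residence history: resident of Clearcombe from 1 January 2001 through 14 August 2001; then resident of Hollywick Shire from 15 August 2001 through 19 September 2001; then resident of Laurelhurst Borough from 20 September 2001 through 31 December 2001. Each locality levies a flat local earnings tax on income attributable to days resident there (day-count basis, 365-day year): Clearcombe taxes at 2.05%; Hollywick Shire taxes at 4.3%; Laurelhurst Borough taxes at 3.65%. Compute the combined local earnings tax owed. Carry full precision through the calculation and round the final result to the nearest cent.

Clearcombe, 1 January – 14 August 2001: 226 days → £91,500 × 2.05% × 226/365 = £1,161.4233
Hollywick Shire, 15 August – 19 September 2001: 36 days → £91,500 × 4.3% × 36/365 = £388.0603
Laurelhurst Borough, 20 September – 31 December 2001: 103 days → £91,500 × 3.65% × 103/365 = £942.4500
Total = £2,491.9336

£2,491.93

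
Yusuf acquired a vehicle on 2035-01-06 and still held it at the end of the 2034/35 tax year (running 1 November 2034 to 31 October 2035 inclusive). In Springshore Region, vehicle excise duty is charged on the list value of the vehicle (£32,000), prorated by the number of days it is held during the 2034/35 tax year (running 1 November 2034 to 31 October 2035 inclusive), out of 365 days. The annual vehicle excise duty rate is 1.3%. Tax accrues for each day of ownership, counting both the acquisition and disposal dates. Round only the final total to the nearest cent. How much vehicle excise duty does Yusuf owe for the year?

Days held (2035-01-06 to 2035-10-31): 299 out of 365
Tax = £32,000 × 1.3% × 299/365 = £340.7781

£340.78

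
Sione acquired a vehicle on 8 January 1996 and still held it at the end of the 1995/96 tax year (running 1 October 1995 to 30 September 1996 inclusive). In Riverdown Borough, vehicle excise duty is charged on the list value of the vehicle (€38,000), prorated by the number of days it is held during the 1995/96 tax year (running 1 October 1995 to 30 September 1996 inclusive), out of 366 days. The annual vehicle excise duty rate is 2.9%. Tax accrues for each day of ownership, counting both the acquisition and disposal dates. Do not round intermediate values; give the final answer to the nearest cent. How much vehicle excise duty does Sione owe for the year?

Days held (8 January – 30 September 1996): 267 out of 366
Tax = €38,000 × 2.9% × 267/366 = €803.9180

€803.92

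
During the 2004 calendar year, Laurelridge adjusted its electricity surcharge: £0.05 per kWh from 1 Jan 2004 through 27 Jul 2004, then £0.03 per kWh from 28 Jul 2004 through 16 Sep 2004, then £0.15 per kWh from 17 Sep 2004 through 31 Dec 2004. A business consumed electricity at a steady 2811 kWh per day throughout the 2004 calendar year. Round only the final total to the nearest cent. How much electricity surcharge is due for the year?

£78370.68

1 Jan – 27 Jul 2004: 209 days × 2811 kWh/day = 587,499 kWh at £0.05/kWh → £29374.95
28 Jul – 16 Sep 2004: 51 days × 2811 kWh/day = 143,361 kWh at £0.03/kWh → £4300.83
17 Sep – 31 Dec 2004: 106 days × 2811 kWh/day = 297,966 kWh at £0.15/kWh → £44694.90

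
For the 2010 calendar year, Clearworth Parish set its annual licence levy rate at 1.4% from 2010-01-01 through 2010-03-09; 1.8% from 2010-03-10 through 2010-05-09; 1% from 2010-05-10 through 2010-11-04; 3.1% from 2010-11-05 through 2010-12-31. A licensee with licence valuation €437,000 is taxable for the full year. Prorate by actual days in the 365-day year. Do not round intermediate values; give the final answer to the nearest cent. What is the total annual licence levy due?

2010-01-01 to 2010-03-09: 68 days at 1.4% → €437,000 × 1.4% × 68/365 = €1,139.7918
2010-03-10 to 2010-05-09: 61 days at 1.8% → €437,000 × 1.8% × 61/365 = €1,314.5918
2010-05-10 to 2010-11-04: 179 days at 1% → €437,000 × 1% × 179/365 = €2,143.0959
2010-11-05 to 2010-12-31: 57 days at 3.1% → €437,000 × 3.1% × 57/365 = €2,115.5589
Total = €6,713.0384

€6,713.04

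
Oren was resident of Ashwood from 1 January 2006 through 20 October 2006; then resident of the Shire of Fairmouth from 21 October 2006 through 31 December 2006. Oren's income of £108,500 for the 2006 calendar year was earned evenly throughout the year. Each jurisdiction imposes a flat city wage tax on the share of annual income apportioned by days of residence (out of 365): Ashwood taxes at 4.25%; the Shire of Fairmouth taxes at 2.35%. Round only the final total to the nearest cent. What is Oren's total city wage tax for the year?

£4,204.60

Ashwood, 1 January – 20 October 2006: 293 days → £108,500 × 4.25% × 293/365 = £3,701.6336
The Shire of Fairmouth, 21 October – 31 December 2006: 72 days → £108,500 × 2.35% × 72/365 = £502.9644
Total = £4,204.5979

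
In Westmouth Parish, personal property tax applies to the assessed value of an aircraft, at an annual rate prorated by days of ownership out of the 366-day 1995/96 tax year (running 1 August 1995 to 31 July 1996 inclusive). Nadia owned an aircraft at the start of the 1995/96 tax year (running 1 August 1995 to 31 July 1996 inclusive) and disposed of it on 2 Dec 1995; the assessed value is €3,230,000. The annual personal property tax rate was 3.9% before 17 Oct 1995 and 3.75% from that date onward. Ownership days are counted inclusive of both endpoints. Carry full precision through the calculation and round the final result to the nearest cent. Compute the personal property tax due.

1 Aug – 16 Oct 1995: 77 days at 3.9% → €3,230,000 × 3.9% × 77/366 = €26,501.8852
17 Oct – 2 Dec 1995: 47 days at 3.75% → €3,230,000 × 3.75% × 47/366 = €15,554.3033
Total = €42,056.1885

€42,056.19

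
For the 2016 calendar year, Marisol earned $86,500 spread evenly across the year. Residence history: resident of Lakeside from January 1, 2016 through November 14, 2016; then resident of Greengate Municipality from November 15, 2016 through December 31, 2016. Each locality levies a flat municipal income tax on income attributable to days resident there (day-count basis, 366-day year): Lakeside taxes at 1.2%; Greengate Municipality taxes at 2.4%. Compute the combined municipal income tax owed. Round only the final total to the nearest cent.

$1,171.30

Lakeside, January 1 – November 14, 2016: 319 days → $86,500 × 1.2% × 319/366 = $904.7049
Greengate Municipality, November 15 – December 31, 2016: 47 days → $86,500 × 2.4% × 47/366 = $266.5902
Total = $1,171.2951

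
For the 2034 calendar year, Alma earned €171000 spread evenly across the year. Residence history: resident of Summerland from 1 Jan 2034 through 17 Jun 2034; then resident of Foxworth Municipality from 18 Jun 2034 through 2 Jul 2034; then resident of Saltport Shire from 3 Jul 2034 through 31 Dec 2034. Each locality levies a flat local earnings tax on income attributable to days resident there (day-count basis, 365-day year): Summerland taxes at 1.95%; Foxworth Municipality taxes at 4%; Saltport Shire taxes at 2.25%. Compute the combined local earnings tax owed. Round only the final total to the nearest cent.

Summerland, 1 Jan – 17 Jun 2034: 168 days → €171000 × 1.95% × 168/365 = €1534.7836
Foxworth Municipality, 18 Jun – 2 Jul 2034: 15 days → €171000 × 4% × 15/365 = €281.0959
Saltport Shire, 3 Jul – 31 Dec 2034: 182 days → €171000 × 2.25% × 182/365 = €1918.4795
Total = €3734.3589

€3734.36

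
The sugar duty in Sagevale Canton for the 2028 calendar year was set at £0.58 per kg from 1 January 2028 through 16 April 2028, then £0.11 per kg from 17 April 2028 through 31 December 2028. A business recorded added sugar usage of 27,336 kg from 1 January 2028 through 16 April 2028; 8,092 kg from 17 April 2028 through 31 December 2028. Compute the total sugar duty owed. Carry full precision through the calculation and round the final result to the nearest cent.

1 January – 16 April 2028: 27,336 kg at £0.58/kg → £15,854.88
17 April – 31 December 2028: 8,092 kg at £0.11/kg → £890.12

£16,745.00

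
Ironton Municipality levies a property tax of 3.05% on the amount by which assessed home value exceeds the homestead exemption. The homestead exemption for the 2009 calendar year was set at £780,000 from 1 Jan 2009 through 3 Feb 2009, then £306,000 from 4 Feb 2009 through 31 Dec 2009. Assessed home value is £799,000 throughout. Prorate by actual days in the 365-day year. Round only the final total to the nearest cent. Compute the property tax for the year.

£13,689.82

1 Jan – 3 Feb 2009: 34 days, exemption £780,000 → (£799,000 − £780,000) × 3.05% × 34/365 = £53.9808
4 Feb – 31 Dec 2009: 331 days, exemption £306,000 → (£799,000 − £306,000) × 3.05% × 331/365 = £13,635.8397
Total = £13,689.8205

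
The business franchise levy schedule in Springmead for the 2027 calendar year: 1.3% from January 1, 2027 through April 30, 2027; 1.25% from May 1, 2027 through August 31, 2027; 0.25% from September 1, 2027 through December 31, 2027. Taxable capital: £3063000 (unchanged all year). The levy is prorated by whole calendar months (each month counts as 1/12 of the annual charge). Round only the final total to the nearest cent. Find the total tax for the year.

£28588.00

January 1 – April 30, 2027: 4 months at 1.3% → £3063000 × 1.3% × 4/12 = £13273.0000
May 1 – August 31, 2027: 4 months at 1.25% → £3063000 × 1.25% × 4/12 = £12762.5000
September 1 – December 31, 2027: 4 months at 0.25% → £3063000 × 0.25% × 4/12 = £2552.5000
Total = £28588.0000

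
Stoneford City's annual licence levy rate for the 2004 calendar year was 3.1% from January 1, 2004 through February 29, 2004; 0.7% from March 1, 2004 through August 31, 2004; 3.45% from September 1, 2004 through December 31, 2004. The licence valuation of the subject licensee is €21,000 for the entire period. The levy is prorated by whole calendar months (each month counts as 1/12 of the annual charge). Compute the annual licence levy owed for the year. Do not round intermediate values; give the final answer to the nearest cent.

January 1 – February 29, 2004: 2 months at 3.1% → €21,000 × 3.1% × 2/12 = €108.5000
March 1 – August 31, 2004: 6 months at 0.7% → €21,000 × 0.7% × 6/12 = €73.5000
September 1 – December 31, 2004: 4 months at 3.45% → €21,000 × 3.45% × 4/12 = €241.5000
Total = €423.5000

€423.50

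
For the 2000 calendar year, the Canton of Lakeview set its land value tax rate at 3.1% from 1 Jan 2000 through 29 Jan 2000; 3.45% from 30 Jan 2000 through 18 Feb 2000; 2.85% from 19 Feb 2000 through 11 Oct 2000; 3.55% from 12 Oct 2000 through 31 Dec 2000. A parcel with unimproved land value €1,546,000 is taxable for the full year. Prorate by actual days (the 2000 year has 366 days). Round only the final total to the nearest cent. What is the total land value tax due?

€47,269.16

1 Jan – 29 Jan 2000: 29 days at 3.1% → €1,546,000 × 3.1% × 29/366 = €3,797.4153
30 Jan – 18 Feb 2000: 20 days at 3.45% → €1,546,000 × 3.45% × 20/366 = €2,914.5902
19 Feb – 11 Oct 2000: 236 days at 2.85% → €1,546,000 × 2.85% × 236/366 = €28,410.9180
12 Oct – 31 Dec 2000: 81 days at 3.55% → €1,546,000 × 3.55% × 81/366 = €12,146.2377
Total = €47,269.1612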